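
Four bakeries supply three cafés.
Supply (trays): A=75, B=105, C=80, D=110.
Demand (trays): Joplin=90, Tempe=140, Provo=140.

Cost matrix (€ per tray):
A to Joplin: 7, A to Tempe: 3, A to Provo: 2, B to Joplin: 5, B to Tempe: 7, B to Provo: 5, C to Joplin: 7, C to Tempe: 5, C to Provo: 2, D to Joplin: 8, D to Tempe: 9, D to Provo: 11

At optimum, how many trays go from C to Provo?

80

Solving gives:
  A→Tempe: 30 × €3 = €90
  A→Provo: 45 × €2 = €90
  B→Joplin: 90 × €5 = €450
  B→Provo: 15 × €5 = €75
  C→Provo: 80 × €2 = €160
  D→Tempe: 110 × €9 = €990
Total cost = €1855.
So C→Provo carries 80 trays.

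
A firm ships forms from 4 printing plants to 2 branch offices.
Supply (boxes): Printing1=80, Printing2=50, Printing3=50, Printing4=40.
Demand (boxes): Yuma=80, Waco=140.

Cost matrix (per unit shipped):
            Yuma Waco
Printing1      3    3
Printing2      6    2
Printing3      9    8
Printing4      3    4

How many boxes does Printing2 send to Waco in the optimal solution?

50

Solving gives:
  Printing1→Yuma: 40 × 3 = 120
  Printing1→Waco: 40 × 3 = 120
  Printing2→Waco: 50 × 2 = 100
  Printing3→Waco: 50 × 8 = 400
  Printing4→Yuma: 40 × 3 = 120
Total cost = 860.
So Printing2→Waco carries 50 boxes.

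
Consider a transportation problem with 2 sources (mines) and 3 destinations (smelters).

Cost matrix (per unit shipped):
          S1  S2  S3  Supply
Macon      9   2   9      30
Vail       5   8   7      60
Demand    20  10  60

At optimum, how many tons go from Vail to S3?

40

Solving gives:
  Macon->S2: 10 × 2 = 20
  Macon->S3: 20 × 9 = 180
  Vail->S1: 20 × 5 = 100
  Vail->S3: 40 × 7 = 280
Total cost = 580.
So Vail→S3 carries 40 tons.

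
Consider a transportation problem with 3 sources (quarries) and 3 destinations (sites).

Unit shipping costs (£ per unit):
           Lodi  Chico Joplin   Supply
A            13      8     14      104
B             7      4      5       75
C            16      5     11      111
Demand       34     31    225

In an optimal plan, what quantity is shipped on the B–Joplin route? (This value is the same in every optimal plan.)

75

Solving gives:
  A->Lodi: 34 × £13 = £442
  A->Joplin: 70 × £14 = £980
  B->Joplin: 75 × £5 = £375
  C->Chico: 31 × £5 = £155
  C->Joplin: 80 × £11 = £880
Total cost = £2832.
So B→Joplin carries 75 truckloads.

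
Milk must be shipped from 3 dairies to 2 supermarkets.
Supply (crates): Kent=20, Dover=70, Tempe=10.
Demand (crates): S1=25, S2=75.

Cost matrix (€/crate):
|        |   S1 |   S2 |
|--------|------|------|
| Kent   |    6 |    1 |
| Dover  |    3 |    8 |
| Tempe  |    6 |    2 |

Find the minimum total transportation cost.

475

An optimal shipping plan:
  Kent to S2: 20 × €1 = €20
  Dover to S1: 25 × €3 = €75
  Dover to S2: 45 × €8 = €360
  Tempe to S2: 10 × €2 = €20
Total = 20 + 75 + 360 + 20 = €475.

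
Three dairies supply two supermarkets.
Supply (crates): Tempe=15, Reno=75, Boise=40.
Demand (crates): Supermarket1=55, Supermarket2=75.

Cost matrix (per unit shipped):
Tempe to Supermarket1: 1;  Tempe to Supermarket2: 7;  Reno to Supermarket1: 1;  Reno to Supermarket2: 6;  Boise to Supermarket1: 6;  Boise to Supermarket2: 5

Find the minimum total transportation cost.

465

A cheapest plan:
  Tempe→Supermarket1: 15 × 1 = 15
  Reno→Supermarket1: 40 × 1 = 40
  Reno→Supermarket2: 35 × 6 = 210
  Boise→Supermarket2: 40 × 5 = 200
Total = 15 + 40 + 210 + 200 = 465.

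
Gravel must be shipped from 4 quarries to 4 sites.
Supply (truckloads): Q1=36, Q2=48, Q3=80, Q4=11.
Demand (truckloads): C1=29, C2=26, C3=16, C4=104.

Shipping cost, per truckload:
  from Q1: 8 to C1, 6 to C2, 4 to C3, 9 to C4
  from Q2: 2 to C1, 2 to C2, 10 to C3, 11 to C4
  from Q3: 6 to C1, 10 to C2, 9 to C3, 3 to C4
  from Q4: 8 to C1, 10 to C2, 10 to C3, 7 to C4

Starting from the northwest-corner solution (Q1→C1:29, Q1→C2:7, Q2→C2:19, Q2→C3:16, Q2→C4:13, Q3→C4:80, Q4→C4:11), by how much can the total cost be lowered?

Current plan cost = 29·8 + 7·6 + 19·2 + 16·10 + 13·11 + 80·3 + 11·7 = 932.
Optimal plan:
  Q1 to C2: 7 truckloads
  Q1 to C3: 16 truckloads
  Q1 to C4: 13 truckloads
  Q2 to C1: 29 truckloads
  Q2 to C2: 19 truckloads
  Q3 to C4: 80 truckloads
  Q4 to C4: 11 truckloads
Optimal cost = 636.
Saving = 932 − 636 = 296.

296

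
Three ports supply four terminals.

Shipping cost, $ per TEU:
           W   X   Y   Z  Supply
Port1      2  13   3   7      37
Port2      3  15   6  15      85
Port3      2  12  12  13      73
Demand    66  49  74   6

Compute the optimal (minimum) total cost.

1155

An optimal shipping plan:
  Port1→Y: 31 × $3 = $93
  Port1→Z: 6 × $7 = $42
  Port2→W: 42 × $3 = $126
  Port2→Y: 43 × $6 = $258
  Port3→W: 24 × $2 = $48
  Port3→X: 49 × $12 = $588
Total = 93 + 42 + 126 + 258 + 48 + 588 = $1155.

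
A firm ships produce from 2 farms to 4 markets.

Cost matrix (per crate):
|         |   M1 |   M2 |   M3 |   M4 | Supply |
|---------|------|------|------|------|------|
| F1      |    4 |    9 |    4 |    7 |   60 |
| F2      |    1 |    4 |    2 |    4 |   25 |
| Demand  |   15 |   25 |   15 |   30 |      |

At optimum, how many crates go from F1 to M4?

Solving gives:
  F1 to M1: 15 × 4 = 60
  F1 to M3: 15 × 4 = 60
  F1 to M4: 30 × 7 = 210
  F2 to M2: 25 × 4 = 100
Total cost = 430.
So F1→M4 carries 30 crates.

30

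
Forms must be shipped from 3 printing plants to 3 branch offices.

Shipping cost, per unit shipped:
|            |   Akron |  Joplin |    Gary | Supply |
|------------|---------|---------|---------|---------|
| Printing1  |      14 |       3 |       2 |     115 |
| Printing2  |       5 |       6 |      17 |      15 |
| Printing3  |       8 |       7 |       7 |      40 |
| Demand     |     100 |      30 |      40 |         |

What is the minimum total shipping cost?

A cheapest plan:
  Printing1→Akron: 45 × 14 = 630
  Printing1→Joplin: 30 × 3 = 90
  Printing1→Gary: 40 × 2 = 80
  Printing2→Akron: 15 × 5 = 75
  Printing3→Akron: 40 × 8 = 320
Total = 630 + 90 + 80 + 75 + 320 = 1195.

1195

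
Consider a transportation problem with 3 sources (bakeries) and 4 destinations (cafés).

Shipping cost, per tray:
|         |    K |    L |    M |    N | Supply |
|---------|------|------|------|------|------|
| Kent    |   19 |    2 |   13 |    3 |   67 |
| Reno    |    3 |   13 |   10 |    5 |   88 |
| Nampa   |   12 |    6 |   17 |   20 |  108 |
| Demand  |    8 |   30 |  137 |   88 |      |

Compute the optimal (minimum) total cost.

A cheapest plan:
  Kent→N: 67 trays
  Reno→K: 8 trays
  Reno→M: 59 trays
  Reno→N: 21 trays
  Nampa→L: 30 trays
  Nampa→M: 78 trays
Total cost = 2426.

2426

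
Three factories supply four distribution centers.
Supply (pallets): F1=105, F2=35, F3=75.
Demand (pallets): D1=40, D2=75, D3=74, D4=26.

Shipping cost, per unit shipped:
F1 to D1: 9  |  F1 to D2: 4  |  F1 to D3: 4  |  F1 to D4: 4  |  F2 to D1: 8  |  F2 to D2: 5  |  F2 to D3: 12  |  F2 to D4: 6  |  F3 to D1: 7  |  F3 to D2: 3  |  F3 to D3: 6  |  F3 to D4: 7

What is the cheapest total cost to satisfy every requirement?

945

One minimum-cost allocation:
  F1->D2: 5 × 4 = 20
  F1->D3: 74 × 4 = 296
  F1->D4: 26 × 4 = 104
  F2->D1: 35 × 8 = 280
  F3->D1: 5 × 7 = 35
  F3->D2: 70 × 3 = 210
Total = 20 + 296 + 104 + 280 + 35 + 210 = 945.
(Supply check: F1 ships 105; F2 ships 35; F3 ships 75.)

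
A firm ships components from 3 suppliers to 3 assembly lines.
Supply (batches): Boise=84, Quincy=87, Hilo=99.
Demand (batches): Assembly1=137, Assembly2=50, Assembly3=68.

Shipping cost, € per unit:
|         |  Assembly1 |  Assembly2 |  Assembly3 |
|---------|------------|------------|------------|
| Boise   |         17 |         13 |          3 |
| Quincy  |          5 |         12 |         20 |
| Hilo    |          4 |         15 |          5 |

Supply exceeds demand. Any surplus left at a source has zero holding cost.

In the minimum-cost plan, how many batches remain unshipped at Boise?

15

An optimal plan:
  Boise→Assembly2: 1 batches
  Boise→Assembly3: 68 batches
  Quincy→Assembly1: 38 batches
  Quincy→Assembly2: 49 batches
  Hilo→Assembly1: 99 batches
Total cost = €1391.
Boise ships 69 of its 84, leaving 15.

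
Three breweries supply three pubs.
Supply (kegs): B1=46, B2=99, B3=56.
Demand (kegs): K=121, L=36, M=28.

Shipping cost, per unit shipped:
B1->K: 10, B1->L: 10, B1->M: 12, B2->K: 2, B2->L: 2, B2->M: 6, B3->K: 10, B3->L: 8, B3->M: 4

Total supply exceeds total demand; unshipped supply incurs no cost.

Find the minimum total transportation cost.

A cheapest plan:
  B1 to K: 22 × 10 = 220
  B1 to L: 8 × 10 = 80
  B2 to K: 99 × 2 = 198
  B3 to L: 28 × 8 = 224
  B3 to M: 28 × 4 = 112
Total = 220 + 80 + 198 + 224 + 112 = 834.

834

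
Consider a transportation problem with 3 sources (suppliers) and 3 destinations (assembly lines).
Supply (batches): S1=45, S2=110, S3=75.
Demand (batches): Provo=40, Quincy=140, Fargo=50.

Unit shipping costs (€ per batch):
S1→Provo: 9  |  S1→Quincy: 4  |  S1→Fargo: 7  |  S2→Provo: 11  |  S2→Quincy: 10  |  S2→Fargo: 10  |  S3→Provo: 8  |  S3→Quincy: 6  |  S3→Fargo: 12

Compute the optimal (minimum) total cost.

An optimal shipping plan:
  S1->Quincy: 45 batches
  S2->Provo: 40 batches
  S2->Quincy: 20 batches
  S2->Fargo: 50 batches
  S3->Quincy: 75 batches
Total cost = €1770.

1770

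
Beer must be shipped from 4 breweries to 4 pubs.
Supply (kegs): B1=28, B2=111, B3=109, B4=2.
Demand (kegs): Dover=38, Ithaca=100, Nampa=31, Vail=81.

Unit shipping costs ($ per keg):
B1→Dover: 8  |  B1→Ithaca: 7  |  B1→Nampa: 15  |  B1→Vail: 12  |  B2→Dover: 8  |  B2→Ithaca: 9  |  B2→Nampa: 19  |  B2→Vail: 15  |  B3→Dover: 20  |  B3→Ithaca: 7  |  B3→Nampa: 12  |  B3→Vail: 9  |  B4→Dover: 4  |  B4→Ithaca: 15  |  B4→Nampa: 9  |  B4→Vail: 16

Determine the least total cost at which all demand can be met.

2248

A cheapest plan:
  B1->Ithaca: 27 × $7 = $189
  B1->Vail: 1 × $12 = $12
  B2->Dover: 38 × $8 = $304
  B2->Ithaca: 73 × $9 = $657
  B3->Nampa: 29 × $12 = $348
  B3->Vail: 80 × $9 = $720
  B4->Nampa: 2 × $9 = $18
Total = 189 + 12 + 304 + 657 + 348 + 720 + 18 = $2248.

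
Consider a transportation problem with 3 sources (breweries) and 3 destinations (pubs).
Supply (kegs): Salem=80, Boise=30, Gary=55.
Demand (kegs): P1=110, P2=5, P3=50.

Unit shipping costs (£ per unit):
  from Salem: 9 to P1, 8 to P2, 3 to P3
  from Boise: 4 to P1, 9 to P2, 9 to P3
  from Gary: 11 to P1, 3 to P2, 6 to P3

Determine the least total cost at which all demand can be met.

1105

A cheapest plan:
  Salem->P1: 30 × £9 = £270
  Salem->P3: 50 × £3 = £150
  Boise->P1: 30 × £4 = £120
  Gary->P1: 50 × £11 = £550
  Gary->P2: 5 × £3 = £15
Total = 270 + 150 + 120 + 550 + 15 = £1105.
(Supply check: Salem ships 80; Boise ships 30; Gary ships 55.)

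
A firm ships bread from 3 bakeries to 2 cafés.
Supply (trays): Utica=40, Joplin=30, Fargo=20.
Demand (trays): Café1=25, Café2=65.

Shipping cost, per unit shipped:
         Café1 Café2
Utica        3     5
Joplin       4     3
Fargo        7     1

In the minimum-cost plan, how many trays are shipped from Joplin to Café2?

30

Optimal shipments:
  Utica->Café1: 25 × 3 = 75
  Utica->Café2: 15 × 5 = 75
  Joplin->Café2: 30 × 3 = 90
  Fargo->Café2: 20 × 1 = 20
Total cost = 260.
So Joplin→Café2 carries 30 trays.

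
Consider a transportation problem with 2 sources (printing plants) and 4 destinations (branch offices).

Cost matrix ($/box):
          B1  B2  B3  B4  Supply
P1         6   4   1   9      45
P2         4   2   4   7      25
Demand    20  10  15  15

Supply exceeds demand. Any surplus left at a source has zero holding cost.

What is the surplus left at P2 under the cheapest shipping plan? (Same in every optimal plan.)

Minimum-cost shipments:
  P1 to B1: 20 boxes
  P1 to B3: 15 boxes
  P2 to B2: 10 boxes
  P2 to B4: 15 boxes
Total cost = $260.
P2 ships 25 of its 25, leaving 0.

0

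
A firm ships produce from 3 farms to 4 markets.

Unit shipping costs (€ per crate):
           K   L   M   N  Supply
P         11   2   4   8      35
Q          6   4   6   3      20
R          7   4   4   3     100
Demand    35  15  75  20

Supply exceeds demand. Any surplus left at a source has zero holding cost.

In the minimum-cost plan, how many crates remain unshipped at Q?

0

An optimal plan:
  P->L: 15 × €2 = €30
  P->M: 20 × €4 = €80
  Q->K: 20 × €6 = €120
  R->K: 15 × €7 = €105
  R->M: 55 × €4 = €220
  R->N: 20 × €3 = €60
Total cost = €615.
Q ships 20 of its 20, leaving 0.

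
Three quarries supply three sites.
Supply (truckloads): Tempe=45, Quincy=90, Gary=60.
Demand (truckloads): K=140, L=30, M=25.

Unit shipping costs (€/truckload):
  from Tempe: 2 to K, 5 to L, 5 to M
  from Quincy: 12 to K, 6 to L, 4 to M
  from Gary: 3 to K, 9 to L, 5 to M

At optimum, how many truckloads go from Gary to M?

0

Solving gives:
  Tempe–K: 45 × €2 = €90
  Quincy–K: 35 × €12 = €420
  Quincy–L: 30 × €6 = €180
  Quincy–M: 25 × €4 = €100
  Gary–K: 60 × €3 = €180
Total cost = €970.
The route Gary→M is not used.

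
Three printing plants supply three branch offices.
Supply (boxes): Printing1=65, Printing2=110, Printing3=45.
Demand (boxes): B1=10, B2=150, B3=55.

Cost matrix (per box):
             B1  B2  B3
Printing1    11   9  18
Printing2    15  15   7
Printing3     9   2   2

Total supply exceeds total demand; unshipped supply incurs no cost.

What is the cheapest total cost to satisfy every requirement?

One minimum-cost allocation:
  Printing1 to B2: 65 boxes
  Printing2 to B1: 10 boxes
  Printing2 to B2: 40 boxes
  Printing2 to B3: 55 boxes
  Printing3 to B2: 45 boxes
Total cost = 1810.
(Supply check: Printing1 ships 65; Printing2 ships 105; Printing3 ships 45.)

1810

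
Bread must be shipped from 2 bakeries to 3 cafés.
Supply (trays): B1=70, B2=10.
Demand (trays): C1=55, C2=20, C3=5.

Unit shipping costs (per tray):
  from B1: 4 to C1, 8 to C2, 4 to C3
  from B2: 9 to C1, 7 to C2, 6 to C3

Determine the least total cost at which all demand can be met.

A cheapest plan:
  B1 to C1: 55 × 4 = 220
  B1 to C2: 10 × 8 = 80
  B1 to C3: 5 × 4 = 20
  B2 to C2: 10 × 7 = 70
Total = 220 + 80 + 20 + 70 = 390.
(Supply check: B1 ships 70; B2 ships 10.)

390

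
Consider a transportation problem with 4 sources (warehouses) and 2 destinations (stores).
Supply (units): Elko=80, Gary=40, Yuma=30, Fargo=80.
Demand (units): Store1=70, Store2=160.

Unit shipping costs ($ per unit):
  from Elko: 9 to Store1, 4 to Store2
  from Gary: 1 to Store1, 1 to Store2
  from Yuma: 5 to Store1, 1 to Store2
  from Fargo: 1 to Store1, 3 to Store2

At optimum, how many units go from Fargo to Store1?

Solving gives:
  Elko→Store2: 80 × $4 = $320
  Gary→Store2: 40 × $1 = $40
  Yuma→Store2: 30 × $1 = $30
  Fargo→Store1: 70 × $1 = $70
  Fargo→Store2: 10 × $3 = $30
Total cost = $490.
So Fargo→Store1 carries 70 units.

70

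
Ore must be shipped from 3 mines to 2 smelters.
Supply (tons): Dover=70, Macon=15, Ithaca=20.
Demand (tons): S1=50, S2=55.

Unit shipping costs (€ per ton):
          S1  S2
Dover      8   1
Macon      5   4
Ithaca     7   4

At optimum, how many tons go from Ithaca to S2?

Solving gives:
  Dover–S1: 15 × €8 = €120
  Dover–S2: 55 × €1 = €55
  Macon–S1: 15 × €5 = €75
  Ithaca–S1: 20 × €7 = €140
Total cost = €390.
The route Ithaca→S2 is not used.

0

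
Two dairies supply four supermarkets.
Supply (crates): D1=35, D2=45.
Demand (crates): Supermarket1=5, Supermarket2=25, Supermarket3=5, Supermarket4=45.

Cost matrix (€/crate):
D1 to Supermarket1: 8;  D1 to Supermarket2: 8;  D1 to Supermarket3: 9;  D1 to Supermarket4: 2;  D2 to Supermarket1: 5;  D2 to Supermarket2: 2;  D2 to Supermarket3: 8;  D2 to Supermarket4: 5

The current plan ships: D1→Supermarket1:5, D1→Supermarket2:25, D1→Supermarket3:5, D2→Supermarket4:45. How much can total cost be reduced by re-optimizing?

275

Current plan cost = 5·8 + 25·8 + 5·9 + 45·5 = €510.
Optimal plan:
  D1→Supermarket4: 35 × €2 = €70
  D2→Supermarket1: 5 × €5 = €25
  D2→Supermarket2: 25 × €2 = €50
  D2→Supermarket3: 5 × €8 = €40
  D2→Supermarket4: 10 × €5 = €50
Optimal cost = €235.
Saving = 510 − 235 = €275.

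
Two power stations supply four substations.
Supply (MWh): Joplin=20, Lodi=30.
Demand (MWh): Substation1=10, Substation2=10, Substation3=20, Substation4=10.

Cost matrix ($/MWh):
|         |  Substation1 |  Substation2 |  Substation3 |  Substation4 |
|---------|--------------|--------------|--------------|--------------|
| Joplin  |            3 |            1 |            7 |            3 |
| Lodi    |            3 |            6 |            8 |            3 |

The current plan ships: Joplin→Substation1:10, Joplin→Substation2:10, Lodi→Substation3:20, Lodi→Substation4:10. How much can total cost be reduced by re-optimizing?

Current plan cost = 10·3 + 10·1 + 20·8 + 10·3 = $230.
Optimal plan:
  Joplin–Substation2: 10 × $1 = $10
  Joplin–Substation3: 10 × $7 = $70
  Lodi–Substation1: 10 × $3 = $30
  Lodi–Substation3: 10 × $8 = $80
  Lodi–Substation4: 10 × $3 = $30
Optimal cost = $220.
Saving = 230 − 220 = $10.

10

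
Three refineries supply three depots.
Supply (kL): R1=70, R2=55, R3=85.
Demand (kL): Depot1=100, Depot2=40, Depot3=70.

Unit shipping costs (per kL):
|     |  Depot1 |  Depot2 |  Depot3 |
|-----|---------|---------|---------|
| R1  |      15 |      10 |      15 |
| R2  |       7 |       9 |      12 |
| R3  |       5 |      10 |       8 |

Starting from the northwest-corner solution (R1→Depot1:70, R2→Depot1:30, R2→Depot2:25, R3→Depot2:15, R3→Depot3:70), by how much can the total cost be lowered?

Current plan cost = 70·15 + 30·7 + 25·9 + 15·10 + 70·8 = 2195.
Optimal plan:
  R1→Depot2: 40 × 10 = 400
  R1→Depot3: 30 × 15 = 450
  R2→Depot1: 55 × 7 = 385
  R3→Depot1: 45 × 5 = 225
  R3→Depot3: 40 × 8 = 320
Optimal cost = 1780.
Saving = 2195 − 1780 = 415.

415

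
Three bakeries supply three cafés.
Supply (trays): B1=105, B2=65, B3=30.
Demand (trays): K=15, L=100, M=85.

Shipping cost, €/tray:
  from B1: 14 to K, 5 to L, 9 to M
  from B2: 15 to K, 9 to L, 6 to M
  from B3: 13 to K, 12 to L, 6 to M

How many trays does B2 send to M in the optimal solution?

65

Solving gives:
  B1→K: 5 trays
  B1→L: 100 trays
  B2→M: 65 trays
  B3→K: 10 trays
  B3→M: 20 trays
Total cost = €1210.
So B2→M carries 65 trays.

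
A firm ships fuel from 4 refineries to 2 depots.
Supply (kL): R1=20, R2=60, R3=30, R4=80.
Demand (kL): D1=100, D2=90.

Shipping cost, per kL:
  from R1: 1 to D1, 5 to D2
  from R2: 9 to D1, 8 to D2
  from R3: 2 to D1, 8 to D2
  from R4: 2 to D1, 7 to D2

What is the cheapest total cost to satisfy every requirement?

Optimal allocation:
  R1 to D2: 20 kL
  R2 to D2: 60 kL
  R3 to D1: 30 kL
  R4 to D1: 70 kL
  R4 to D2: 10 kL
Total cost = 850.

850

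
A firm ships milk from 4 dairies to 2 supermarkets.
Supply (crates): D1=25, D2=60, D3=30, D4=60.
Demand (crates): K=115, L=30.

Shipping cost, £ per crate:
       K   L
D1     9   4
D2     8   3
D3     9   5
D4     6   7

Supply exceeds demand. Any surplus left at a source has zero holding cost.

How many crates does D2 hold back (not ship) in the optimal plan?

0

Minimum-cost shipments:
  D2 to K: 30 × £8 = £240
  D2 to L: 30 × £3 = £90
  D3 to K: 25 × £9 = £225
  D4 to K: 60 × £6 = £360
Total cost = £915.
D2 ships 60 of its 60, leaving 0.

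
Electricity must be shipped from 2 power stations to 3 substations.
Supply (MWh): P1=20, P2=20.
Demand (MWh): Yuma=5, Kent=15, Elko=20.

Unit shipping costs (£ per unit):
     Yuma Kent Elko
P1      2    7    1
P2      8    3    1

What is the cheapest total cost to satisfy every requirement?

75

Optimal allocation:
  P1->Yuma: 5 × £2 = £10
  P1->Elko: 15 × £1 = £15
  P2->Kent: 15 × £3 = £45
  P2->Elko: 5 × £1 = £5
Total = 10 + 15 + 45 + 5 = £75.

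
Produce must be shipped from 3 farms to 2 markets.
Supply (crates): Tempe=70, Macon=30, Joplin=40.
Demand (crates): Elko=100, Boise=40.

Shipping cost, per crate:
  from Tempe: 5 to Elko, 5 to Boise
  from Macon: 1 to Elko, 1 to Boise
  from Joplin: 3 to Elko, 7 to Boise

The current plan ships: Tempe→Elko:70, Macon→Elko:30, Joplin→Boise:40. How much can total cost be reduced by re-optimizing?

160

Current plan cost = 70·5 + 30·1 + 40·7 = 660.
Optimal plan:
  Tempe->Elko: 30 crates
  Tempe->Boise: 40 crates
  Macon->Elko: 30 crates
  Joplin->Elko: 40 crates
Optimal cost = 500.
Saving = 660 − 500 = 160.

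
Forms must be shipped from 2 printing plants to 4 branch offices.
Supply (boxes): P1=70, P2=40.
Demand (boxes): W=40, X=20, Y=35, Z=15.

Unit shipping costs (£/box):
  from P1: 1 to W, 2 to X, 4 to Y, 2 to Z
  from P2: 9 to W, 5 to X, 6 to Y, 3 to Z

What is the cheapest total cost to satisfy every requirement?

An optimal shipping plan:
  P1->W: 40 boxes
  P1->X: 20 boxes
  P1->Y: 10 boxes
  P2->Y: 25 boxes
  P2->Z: 15 boxes
Total cost = £315.

315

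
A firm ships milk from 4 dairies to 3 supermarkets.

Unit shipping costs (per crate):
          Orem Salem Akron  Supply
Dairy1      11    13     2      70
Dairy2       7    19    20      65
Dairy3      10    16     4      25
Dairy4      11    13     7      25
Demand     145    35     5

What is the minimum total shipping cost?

1775

A cheapest plan:
  Dairy1 to Orem: 30 × 11 = 330
  Dairy1 to Salem: 35 × 13 = 455
  Dairy1 to Akron: 5 × 2 = 10
  Dairy2 to Orem: 65 × 7 = 455
  Dairy3 to Orem: 25 × 10 = 250
  Dairy4 to Orem: 25 × 11 = 275
Total = 330 + 455 + 10 + 455 + 250 + 275 = 1775.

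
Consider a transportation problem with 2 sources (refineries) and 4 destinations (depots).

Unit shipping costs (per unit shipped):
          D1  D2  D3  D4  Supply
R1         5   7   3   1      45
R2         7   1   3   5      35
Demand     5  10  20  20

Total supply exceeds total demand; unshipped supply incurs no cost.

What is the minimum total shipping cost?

A cheapest plan:
  R1 to D1: 5 × 5 = 25
  R1 to D3: 20 × 3 = 60
  R1 to D4: 20 × 1 = 20
  R2 to D2: 10 × 1 = 10
Total = 25 + 60 + 20 + 10 = 115.
(Supply check: R1 ships 45; R2 ships 10.)

115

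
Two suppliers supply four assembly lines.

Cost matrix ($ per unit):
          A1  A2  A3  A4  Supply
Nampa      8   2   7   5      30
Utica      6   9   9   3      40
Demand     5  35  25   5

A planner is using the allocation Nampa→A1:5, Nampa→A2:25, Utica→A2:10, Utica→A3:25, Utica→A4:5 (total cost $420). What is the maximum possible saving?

Current plan cost = 5·8 + 25·2 + 10·9 + 25·9 + 5·3 = $420.
Optimal plan:
  Nampa to A2: 30 batches
  Utica to A1: 5 batches
  Utica to A2: 5 batches
  Utica to A3: 25 batches
  Utica to A4: 5 batches
Optimal cost = $375.
Saving = 420 − 375 = $45.

45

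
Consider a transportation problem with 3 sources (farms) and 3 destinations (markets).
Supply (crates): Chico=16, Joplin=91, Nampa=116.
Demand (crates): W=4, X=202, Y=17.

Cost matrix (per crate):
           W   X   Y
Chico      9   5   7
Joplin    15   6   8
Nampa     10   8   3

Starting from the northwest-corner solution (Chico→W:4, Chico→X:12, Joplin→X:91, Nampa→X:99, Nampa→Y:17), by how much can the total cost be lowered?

Current plan cost = 4·9 + 12·5 + 91·6 + 99·8 + 17·3 = 1485.
Optimal plan:
  Chico–X: 16 × 5 = 80
  Joplin–X: 91 × 6 = 546
  Nampa–W: 4 × 10 = 40
  Nampa–X: 95 × 8 = 760
  Nampa–Y: 17 × 3 = 51
Optimal cost = 1477.
Saving = 1485 − 1477 = 8.

8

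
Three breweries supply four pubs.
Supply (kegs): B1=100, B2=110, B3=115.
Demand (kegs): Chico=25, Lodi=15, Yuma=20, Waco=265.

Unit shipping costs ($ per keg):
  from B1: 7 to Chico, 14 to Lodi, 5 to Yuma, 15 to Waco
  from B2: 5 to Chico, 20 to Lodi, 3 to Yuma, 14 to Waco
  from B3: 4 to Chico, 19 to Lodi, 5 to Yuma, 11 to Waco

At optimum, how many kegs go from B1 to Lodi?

The minimum-cost plan:
  B1–Lodi: 15 × $14 = $210
  B1–Waco: 85 × $15 = $1275
  B2–Chico: 25 × $5 = $125
  B2–Yuma: 20 × $3 = $60
  B2–Waco: 65 × $14 = $910
  B3–Waco: 115 × $11 = $1265
Total cost = $3845.
So B1→Lodi carries 15 kegs.

15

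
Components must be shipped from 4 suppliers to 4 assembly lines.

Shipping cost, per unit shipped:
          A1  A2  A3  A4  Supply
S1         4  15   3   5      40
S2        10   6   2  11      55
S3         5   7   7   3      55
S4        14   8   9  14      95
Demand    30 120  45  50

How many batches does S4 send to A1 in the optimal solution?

0

Optimal shipments:
  S1→A1: 30 × 4 = 120
  S1→A3: 10 × 3 = 30
  S2→A2: 20 × 6 = 120
  S2→A3: 35 × 2 = 70
  S3→A2: 5 × 7 = 35
  S3→A4: 50 × 3 = 150
  S4→A2: 95 × 8 = 760
Total cost = 1285.
The route S4→A1 is not used.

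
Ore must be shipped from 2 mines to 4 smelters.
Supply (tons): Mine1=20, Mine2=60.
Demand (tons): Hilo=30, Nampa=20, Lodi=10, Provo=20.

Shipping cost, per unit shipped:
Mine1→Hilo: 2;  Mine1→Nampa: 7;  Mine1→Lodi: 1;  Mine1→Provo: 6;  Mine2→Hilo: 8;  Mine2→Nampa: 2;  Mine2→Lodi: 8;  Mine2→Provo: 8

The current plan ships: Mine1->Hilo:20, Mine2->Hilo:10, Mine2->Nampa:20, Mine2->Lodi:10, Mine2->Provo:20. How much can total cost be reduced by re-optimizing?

Current plan cost = 20·2 + 10·8 + 20·2 + 10·8 + 20·8 = 400.
Optimal plan:
  Mine1->Hilo: 10 × 2 = 20
  Mine1->Lodi: 10 × 1 = 10
  Mine2->Hilo: 20 × 8 = 160
  Mine2->Nampa: 20 × 2 = 40
  Mine2->Provo: 20 × 8 = 160
Optimal cost = 390.
Saving = 400 − 390 = 10.

10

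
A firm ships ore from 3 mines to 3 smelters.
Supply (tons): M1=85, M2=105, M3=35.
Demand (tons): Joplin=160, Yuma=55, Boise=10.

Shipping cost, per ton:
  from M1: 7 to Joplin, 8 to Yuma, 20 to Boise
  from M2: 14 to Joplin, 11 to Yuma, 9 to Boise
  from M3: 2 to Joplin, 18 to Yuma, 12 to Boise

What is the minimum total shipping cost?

An optimal shipping plan:
  M1->Joplin: 85 × 7 = 595
  M2->Joplin: 40 × 14 = 560
  M2->Yuma: 55 × 11 = 605
  M2->Boise: 10 × 9 = 90
  M3->Joplin: 35 × 2 = 70
Total = 595 + 560 + 605 + 90 + 70 = 1920.

1920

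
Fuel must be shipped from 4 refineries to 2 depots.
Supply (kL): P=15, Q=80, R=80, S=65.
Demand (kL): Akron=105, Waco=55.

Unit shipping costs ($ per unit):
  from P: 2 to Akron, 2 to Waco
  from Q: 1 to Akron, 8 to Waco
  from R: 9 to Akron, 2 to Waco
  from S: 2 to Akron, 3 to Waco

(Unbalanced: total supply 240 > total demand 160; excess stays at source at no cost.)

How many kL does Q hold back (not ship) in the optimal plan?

Minimum-cost shipments:
  P->Waco: 15 × $2 = $30
  Q->Akron: 80 × $1 = $80
  R->Waco: 40 × $2 = $80
  S->Akron: 25 × $2 = $50
Total cost = $240.
Q ships 80 of its 80, leaving 0.

0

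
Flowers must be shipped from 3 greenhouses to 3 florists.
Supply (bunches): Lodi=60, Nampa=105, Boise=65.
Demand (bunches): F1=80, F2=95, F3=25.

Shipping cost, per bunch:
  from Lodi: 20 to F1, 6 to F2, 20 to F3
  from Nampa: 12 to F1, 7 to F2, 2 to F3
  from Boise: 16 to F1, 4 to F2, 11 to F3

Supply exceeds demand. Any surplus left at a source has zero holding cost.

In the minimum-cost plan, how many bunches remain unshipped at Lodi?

30

An optimal plan:
  Lodi–F2: 30 × 6 = 180
  Nampa–F1: 80 × 12 = 960
  Nampa–F3: 25 × 2 = 50
  Boise–F2: 65 × 4 = 260
Total cost = 1450.
Lodi ships 30 of its 60, leaving 30.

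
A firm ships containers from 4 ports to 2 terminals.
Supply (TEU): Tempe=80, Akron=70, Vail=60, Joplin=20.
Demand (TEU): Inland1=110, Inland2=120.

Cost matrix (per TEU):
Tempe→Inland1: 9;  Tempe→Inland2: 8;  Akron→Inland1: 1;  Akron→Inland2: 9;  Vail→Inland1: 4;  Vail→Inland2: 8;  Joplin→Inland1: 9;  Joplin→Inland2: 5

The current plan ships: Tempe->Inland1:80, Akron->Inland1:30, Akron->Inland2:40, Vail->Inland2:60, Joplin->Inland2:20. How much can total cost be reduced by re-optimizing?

560

Current plan cost = 80·9 + 30·1 + 40·9 + 60·8 + 20·5 = 1690.
Optimal plan:
  Tempe→Inland2: 80 TEU
  Akron→Inland1: 70 TEU
  Vail→Inland1: 40 TEU
  Vail→Inland2: 20 TEU
  Joplin→Inland2: 20 TEU
Optimal cost = 1130.
Saving = 1690 − 1130 = 560.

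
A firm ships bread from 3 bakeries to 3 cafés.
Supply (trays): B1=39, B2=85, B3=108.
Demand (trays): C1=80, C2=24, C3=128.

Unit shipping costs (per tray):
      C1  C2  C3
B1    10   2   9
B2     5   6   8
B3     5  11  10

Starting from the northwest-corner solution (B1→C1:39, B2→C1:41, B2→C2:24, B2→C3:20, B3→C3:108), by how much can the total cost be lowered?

Current plan cost = 39·10 + 41·5 + 24·6 + 20·8 + 108·10 = 1979.
Optimal plan:
  B1 to C2: 24 × 2 = 48
  B1 to C3: 15 × 9 = 135
  B2 to C3: 85 × 8 = 680
  B3 to C1: 80 × 5 = 400
  B3 to C3: 28 × 10 = 280
Optimal cost = 1543.
Saving = 1979 − 1543 = 436.

436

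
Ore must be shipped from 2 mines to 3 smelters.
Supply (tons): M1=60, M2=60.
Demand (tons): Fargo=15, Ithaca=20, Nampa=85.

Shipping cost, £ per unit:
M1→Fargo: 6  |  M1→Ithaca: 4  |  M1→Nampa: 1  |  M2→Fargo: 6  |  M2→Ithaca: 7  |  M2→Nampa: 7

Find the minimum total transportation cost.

465

One minimum-cost allocation:
  M1→Nampa: 60 × £1 = £60
  M2→Fargo: 15 × £6 = £90
  M2→Ithaca: 20 × £7 = £140
  M2→Nampa: 25 × £7 = £175
Total = 60 + 90 + 140 + 175 = £465.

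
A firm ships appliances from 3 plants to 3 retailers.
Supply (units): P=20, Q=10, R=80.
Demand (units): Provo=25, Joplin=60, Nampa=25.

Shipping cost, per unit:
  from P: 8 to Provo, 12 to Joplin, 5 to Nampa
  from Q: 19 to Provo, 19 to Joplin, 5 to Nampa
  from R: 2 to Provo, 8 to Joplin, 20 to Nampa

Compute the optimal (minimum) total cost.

Optimal allocation:
  P to Joplin: 5 × 12 = 60
  P to Nampa: 15 × 5 = 75
  Q to Nampa: 10 × 5 = 50
  R to Provo: 25 × 2 = 50
  R to Joplin: 55 × 8 = 440
Total = 60 + 75 + 50 + 50 + 440 = 675.
(Supply check: P ships 20; Q ships 10; R ships 80.)

675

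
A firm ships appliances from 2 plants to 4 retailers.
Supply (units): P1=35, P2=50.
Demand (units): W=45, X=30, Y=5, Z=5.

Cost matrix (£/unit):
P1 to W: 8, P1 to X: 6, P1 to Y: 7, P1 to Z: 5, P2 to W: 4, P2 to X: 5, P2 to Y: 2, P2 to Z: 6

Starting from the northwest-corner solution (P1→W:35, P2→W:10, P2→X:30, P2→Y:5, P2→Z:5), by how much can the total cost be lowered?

115

Current plan cost = 35·8 + 10·4 + 30·5 + 5·2 + 5·6 = £510.
Optimal plan:
  P1–X: 30 × £6 = £180
  P1–Z: 5 × £5 = £25
  P2–W: 45 × £4 = £180
  P2–Y: 5 × £2 = £10
Optimal cost = £395.
Saving = 510 − 395 = £115.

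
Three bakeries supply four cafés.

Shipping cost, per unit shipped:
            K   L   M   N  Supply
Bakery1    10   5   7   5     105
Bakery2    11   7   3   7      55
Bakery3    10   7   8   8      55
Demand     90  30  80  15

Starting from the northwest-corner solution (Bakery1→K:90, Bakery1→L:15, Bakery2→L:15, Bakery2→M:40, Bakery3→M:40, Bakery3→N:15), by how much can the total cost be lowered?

175

Current plan cost = 90·10 + 15·5 + 15·7 + 40·3 + 40·8 + 15·8 = 1640.
Optimal plan:
  Bakery1→K: 35 × 10 = 350
  Bakery1→L: 30 × 5 = 150
  Bakery1→M: 25 × 7 = 175
  Bakery1→N: 15 × 5 = 75
  Bakery2→M: 55 × 3 = 165
  Bakery3→K: 55 × 10 = 550
Optimal cost = 1465.
Saving = 1640 − 1465 = 175.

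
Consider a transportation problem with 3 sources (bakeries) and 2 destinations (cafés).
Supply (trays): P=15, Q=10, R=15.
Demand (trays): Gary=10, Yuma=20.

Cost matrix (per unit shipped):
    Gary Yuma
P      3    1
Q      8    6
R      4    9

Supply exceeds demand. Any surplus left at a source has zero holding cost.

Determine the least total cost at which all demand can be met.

Optimal allocation:
  P->Yuma: 15 × 1 = 15
  Q->Yuma: 5 × 6 = 30
  R->Gary: 10 × 4 = 40
Total = 15 + 30 + 40 = 85.
(Supply check: P ships 15; Q ships 5; R ships 10.)

85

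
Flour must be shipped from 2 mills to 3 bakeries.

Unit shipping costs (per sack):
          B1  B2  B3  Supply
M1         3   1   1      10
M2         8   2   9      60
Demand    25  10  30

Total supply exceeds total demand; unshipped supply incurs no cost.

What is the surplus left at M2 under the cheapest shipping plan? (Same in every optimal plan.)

Minimum-cost shipments:
  M1→B3: 10 × 1 = 10
  M2→B1: 25 × 8 = 200
  M2→B2: 10 × 2 = 20
  M2→B3: 20 × 9 = 180
Total cost = 410.
M2 ships 55 of its 60, leaving 5.

5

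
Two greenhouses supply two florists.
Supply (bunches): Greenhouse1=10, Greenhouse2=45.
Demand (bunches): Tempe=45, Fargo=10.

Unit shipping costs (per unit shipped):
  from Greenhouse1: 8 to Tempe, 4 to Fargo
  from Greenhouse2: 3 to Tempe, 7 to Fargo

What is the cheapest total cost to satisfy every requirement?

175

An optimal shipping plan:
  Greenhouse1->Fargo: 10 × 4 = 40
  Greenhouse2->Tempe: 45 × 3 = 135
Total = 40 + 135 = 175.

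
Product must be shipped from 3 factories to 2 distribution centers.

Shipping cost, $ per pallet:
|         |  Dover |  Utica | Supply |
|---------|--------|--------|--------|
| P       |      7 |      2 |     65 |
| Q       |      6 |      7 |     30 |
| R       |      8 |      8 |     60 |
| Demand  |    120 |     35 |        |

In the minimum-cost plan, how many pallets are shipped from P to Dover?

30

The minimum-cost plan:
  P to Dover: 30 pallets
  P to Utica: 35 pallets
  Q to Dover: 30 pallets
  R to Dover: 60 pallets
Total cost = $940.
So P→Dover carries 30 pallets.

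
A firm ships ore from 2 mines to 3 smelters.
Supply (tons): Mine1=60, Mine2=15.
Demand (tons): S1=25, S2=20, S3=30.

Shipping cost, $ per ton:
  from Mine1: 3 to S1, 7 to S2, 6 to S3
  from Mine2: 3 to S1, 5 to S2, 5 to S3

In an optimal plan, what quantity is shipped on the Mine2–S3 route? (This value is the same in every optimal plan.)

Solving gives:
  Mine1 to S1: 25 tons
  Mine1 to S2: 5 tons
  Mine1 to S3: 30 tons
  Mine2 to S2: 15 tons
Total cost = $365.
The route Mine2→S3 is not used.

0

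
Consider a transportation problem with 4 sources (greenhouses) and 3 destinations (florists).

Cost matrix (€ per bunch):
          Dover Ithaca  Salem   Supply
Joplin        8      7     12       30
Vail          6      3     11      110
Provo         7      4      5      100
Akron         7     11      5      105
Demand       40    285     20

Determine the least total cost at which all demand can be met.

1815

One minimum-cost allocation:
  Joplin–Ithaca: 30 × €7 = €210
  Vail–Ithaca: 110 × €3 = €330
  Provo–Ithaca: 100 × €4 = €400
  Akron–Dover: 40 × €7 = €280
  Akron–Ithaca: 45 × €11 = €495
  Akron–Salem: 20 × €5 = €100
Total = 210 + 330 + 400 + 280 + 495 + 100 = €1815.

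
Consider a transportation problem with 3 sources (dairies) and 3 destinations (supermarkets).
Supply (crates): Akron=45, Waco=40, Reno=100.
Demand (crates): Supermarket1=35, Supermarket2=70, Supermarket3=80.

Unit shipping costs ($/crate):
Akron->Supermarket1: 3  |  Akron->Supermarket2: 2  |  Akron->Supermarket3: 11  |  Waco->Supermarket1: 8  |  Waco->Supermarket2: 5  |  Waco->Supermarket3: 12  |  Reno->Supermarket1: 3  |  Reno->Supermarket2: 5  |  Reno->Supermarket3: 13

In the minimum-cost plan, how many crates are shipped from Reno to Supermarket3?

40

Solving gives:
  Akron->Supermarket2: 45 × $2 = $90
  Waco->Supermarket3: 40 × $12 = $480
  Reno->Supermarket1: 35 × $3 = $105
  Reno->Supermarket2: 25 × $5 = $125
  Reno->Supermarket3: 40 × $13 = $520
Total cost = $1320.
So Reno→Supermarket3 carries 40 crates.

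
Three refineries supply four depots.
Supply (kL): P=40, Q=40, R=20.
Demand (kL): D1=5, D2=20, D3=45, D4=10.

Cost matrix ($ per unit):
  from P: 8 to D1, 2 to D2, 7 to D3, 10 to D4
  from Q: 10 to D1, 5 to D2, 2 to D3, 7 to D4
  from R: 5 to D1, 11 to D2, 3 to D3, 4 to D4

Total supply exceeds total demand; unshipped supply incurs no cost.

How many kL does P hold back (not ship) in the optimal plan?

Minimum-cost shipments:
  P->D2: 20 × $2 = $40
  Q->D3: 40 × $2 = $80
  R->D1: 5 × $5 = $25
  R->D3: 5 × $3 = $15
  R->D4: 10 × $4 = $40
Total cost = $200.
P ships 20 of its 40, leaving 20.

20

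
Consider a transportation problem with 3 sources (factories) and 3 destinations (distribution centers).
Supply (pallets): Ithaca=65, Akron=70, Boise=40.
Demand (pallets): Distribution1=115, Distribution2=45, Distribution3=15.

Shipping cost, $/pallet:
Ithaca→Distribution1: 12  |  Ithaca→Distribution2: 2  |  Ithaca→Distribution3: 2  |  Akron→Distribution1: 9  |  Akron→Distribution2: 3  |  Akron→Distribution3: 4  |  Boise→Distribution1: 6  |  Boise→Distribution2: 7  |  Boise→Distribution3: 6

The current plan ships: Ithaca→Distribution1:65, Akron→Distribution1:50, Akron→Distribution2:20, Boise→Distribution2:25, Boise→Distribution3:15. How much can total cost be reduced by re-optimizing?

Current plan cost = 65·12 + 50·9 + 20·3 + 25·7 + 15·6 = $1555.
Optimal plan:
  Ithaca→Distribution1: 5 × $12 = $60
  Ithaca→Distribution2: 45 × $2 = $90
  Ithaca→Distribution3: 15 × $2 = $30
  Akron→Distribution1: 70 × $9 = $630
  Boise→Distribution1: 40 × $6 = $240
Optimal cost = $1050.
Saving = 1555 − 1050 = $505.

505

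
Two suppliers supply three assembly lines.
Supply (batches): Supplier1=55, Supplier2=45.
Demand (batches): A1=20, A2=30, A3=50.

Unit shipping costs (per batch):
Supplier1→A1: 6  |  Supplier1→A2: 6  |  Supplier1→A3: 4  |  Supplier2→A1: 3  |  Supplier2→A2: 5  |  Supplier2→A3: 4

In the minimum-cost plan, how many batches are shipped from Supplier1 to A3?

50

Optimal shipments:
  Supplier1 to A2: 5 × 6 = 30
  Supplier1 to A3: 50 × 4 = 200
  Supplier2 to A1: 20 × 3 = 60
  Supplier2 to A2: 25 × 5 = 125
Total cost = 415.
So Supplier1→A3 carries 50 batches.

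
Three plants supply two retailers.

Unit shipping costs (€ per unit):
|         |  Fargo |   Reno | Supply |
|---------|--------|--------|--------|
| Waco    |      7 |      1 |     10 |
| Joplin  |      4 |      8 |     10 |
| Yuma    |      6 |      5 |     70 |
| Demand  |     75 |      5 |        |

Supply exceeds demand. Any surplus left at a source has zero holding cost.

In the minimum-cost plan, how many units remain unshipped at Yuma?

5

An optimal plan:
  Waco to Reno: 5 × €1 = €5
  Joplin to Fargo: 10 × €4 = €40
  Yuma to Fargo: 65 × €6 = €390
Total cost = €435.
Yuma ships 65 of its 70, leaving 5.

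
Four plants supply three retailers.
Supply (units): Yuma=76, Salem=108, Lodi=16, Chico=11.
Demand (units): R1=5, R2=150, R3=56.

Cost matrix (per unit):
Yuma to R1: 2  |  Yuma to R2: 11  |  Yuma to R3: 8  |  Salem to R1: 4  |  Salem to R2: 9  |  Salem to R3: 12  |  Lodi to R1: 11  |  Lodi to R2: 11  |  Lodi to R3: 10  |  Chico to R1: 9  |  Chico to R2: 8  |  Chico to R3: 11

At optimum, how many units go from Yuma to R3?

Solving gives:
  Yuma->R1: 5 units
  Yuma->R2: 15 units
  Yuma->R3: 56 units
  Salem->R2: 108 units
  Lodi->R2: 16 units
  Chico->R2: 11 units
Total cost = 1859.
So Yuma→R3 carries 56 units.

56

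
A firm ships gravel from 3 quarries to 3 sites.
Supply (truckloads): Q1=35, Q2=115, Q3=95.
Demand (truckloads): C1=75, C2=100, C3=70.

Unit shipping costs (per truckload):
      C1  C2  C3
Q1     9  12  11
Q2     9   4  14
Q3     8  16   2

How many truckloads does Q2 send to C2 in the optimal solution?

The minimum-cost plan:
  Q1–C1: 35 × 9 = 315
  Q2–C1: 15 × 9 = 135
  Q2–C2: 100 × 4 = 400
  Q3–C1: 25 × 8 = 200
  Q3–C3: 70 × 2 = 140
Total cost = 1190.
So Q2→C2 carries 100 truckloads.

100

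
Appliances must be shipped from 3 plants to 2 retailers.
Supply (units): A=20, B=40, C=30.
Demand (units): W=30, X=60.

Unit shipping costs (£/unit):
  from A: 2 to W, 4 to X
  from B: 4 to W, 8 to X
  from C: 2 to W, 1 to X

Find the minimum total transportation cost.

An optimal shipping plan:
  A–X: 20 units
  B–W: 30 units
  B–X: 10 units
  C–X: 30 units
Total cost = £310.
(Supply check: A ships 20; B ships 40; C ships 30.)

310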